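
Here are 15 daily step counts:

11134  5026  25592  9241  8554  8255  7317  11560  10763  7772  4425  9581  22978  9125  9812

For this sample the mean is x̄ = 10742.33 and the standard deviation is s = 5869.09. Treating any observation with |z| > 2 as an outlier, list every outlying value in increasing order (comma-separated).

22978, 25592

Cutoffs at x̄ ± 2s: 10742.33 ± 2·5869.09 = [-995.85, 22480.51].
22978: z = 2.08, |z| > 2 → outlier.
25592: z = 2.53, |z| > 2 → outlier.
Every other value lies within [-995.85, 22480.51].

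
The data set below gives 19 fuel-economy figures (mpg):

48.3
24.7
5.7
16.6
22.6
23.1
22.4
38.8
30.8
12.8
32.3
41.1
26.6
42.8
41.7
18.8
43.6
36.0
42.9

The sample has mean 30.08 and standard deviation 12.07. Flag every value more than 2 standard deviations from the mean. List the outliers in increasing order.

Cutoffs at x̄ ± 2s: 30.08 ± 2·12.07 = [5.94, 54.22].
5.7: z = -2.02, |z| > 2 → outlier.
Every other value lies within [5.94, 54.22].

5.7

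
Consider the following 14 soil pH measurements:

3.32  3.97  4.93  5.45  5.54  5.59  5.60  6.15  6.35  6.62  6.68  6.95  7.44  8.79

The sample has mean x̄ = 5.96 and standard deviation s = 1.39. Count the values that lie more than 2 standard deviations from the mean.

1

Cutoffs: x̄ ± 2s = [3.18, 8.74].
Outside the cutoffs: 8.79.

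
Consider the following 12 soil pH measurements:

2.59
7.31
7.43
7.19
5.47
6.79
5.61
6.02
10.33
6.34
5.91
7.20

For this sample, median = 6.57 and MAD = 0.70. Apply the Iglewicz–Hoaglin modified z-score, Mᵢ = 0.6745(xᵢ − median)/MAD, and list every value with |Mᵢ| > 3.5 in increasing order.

|Mᵢ| > 3.5 ⇔ |xᵢ − 6.57| > 3.5·0.70/0.6745 = 3.63.
So outliers lie outside [2.94, 10.20].
2.59: M = -3.84 → outlier.
10.33: M = 3.62 → outlier.

2.59, 10.33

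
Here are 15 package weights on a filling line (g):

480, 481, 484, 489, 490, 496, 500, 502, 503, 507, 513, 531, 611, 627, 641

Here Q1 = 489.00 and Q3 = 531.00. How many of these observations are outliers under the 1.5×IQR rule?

IQR = 42.00; fences at 489.00 − 63.00 = 426.00 and 531.00 + 63.00 = 594.00.
Outside the cutoffs: 611, 627, 641.

3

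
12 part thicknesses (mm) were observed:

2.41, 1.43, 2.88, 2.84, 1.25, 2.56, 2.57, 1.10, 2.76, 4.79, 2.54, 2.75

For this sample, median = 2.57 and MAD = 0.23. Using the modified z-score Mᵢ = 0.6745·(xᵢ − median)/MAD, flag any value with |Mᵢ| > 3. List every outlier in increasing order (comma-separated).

1.10, 1.25, 1.43, 4.79

|Mᵢ| > 3 ⇔ |xᵢ − 2.57| > 3·0.23/0.6745 = 1.02.
So outliers lie outside [1.55, 3.59].
1.10: M = -4.31 → outlier.
1.25: M = -3.87 → outlier.
1.43: M = -3.34 → outlier.
4.79: M = 6.51 → outlier.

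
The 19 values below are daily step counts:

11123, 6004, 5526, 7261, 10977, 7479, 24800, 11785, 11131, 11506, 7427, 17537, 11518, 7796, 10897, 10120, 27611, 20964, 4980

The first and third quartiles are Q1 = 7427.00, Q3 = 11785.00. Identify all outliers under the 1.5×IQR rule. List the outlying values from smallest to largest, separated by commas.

20964, 24800, 27611

IQR = Q3 − Q1 = 11785.00 − 7427.00 = 4358.00.
Lower fence = Q1 − 1.5·IQR = 7427.00 − 6537.00 = 890.00.
Upper fence = Q3 + 1.5·IQR = 11785.00 + 6537.00 = 18322.00.
20964 > 18322.00 → outlier.
24800 > 18322.00 → outlier.
27611 > 18322.00 → outlier.
All remaining values lie within [890.00, 18322.00].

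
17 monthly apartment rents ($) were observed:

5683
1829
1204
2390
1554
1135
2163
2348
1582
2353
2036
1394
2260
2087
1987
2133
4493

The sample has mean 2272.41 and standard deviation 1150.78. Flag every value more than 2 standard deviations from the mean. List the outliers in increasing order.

5683

Cutoffs at x̄ ± 2s: 2272.41 ± 2·1150.78 = [-29.15, 4573.97].
5683: z = 2.96, |z| > 2 → outlier.
Every other value lies within [-29.15, 4573.97].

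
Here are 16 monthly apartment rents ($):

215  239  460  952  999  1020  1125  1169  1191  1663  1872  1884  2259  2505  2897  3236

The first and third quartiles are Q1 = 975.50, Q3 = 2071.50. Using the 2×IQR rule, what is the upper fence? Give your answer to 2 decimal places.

4263.50

IQR = Q3 − Q1 = 2071.50 − 975.50 = 1096.00.
Lower fence = Q1 − 2·IQR = 975.50 − 2192.00 = -1216.50.
Upper fence = Q3 + 2·IQR = 2071.50 + 2192.00 = 4263.50.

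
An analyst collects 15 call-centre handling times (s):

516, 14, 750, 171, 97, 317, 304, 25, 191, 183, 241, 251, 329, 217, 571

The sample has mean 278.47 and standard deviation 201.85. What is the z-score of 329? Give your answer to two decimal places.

z = (329 − 278.47) / 201.85 = 0.25.

0.25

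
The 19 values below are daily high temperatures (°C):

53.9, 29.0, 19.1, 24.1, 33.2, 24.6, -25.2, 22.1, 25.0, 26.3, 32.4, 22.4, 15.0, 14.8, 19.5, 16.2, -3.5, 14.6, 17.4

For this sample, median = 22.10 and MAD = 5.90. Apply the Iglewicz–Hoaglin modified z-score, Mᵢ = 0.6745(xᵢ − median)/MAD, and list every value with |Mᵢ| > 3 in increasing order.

-25.2, 53.9

|Mᵢ| > 3 ⇔ |xᵢ − 22.10| > 3·5.90/0.6745 = 26.24.
So outliers lie outside [-4.14, 48.34].
-25.2: M = -5.41 → outlier.
53.9: M = 3.64 → outlier.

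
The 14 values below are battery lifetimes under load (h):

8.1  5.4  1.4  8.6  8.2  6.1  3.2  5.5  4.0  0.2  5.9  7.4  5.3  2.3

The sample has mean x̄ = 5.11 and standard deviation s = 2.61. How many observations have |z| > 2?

0

Cutoffs: x̄ ± 2s = [-0.11, 10.33].
Every value lies within the cutoffs.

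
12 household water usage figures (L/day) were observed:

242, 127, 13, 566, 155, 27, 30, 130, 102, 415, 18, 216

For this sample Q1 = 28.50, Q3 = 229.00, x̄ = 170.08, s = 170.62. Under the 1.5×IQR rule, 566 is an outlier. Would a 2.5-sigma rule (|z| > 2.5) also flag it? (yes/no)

no

z = (566 − 170.08) / 170.62 = 2.32.
|z| = 2.32 ≤ 2.5.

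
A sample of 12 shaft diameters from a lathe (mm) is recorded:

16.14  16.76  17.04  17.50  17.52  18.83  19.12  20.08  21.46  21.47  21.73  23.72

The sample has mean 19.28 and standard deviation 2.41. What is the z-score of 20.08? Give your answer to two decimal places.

z = (20.08 − 19.28) / 2.41 = 0.33.

0.33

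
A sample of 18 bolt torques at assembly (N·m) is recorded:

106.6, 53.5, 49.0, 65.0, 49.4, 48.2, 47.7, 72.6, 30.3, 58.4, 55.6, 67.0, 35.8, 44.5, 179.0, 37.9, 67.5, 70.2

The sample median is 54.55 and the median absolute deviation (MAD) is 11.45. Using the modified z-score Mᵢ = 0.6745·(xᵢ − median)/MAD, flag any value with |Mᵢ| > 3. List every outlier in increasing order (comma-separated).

106.6, 179.0

|Mᵢ| > 3 ⇔ |xᵢ − 54.55| > 3·11.45/0.6745 = 50.93.
So outliers lie outside [3.62, 105.48].
106.6: M = 3.07 → outlier.
179.0: M = 7.33 → outlier.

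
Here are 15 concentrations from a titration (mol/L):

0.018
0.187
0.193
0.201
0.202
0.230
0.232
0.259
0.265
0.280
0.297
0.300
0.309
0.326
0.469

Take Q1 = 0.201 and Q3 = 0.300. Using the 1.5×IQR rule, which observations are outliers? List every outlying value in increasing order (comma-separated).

0.018, 0.469

IQR = Q3 − Q1 = 0.300 − 0.201 = 0.099.
Lower fence = Q1 − 1.5·IQR = 0.201 − 0.1485 = 0.0525.
Upper fence = Q3 + 1.5·IQR = 0.300 + 0.1485 = 0.4485.
0.018 < 0.0525 → outlier.
0.469 > 0.4485 → outlier.
All remaining values lie within [0.0525, 0.4485].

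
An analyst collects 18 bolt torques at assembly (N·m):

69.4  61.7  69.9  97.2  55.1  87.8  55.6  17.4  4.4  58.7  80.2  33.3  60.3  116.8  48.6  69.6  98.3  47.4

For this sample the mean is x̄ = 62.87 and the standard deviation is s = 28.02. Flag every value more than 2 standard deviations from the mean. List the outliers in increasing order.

Cutoffs at x̄ ± 2s: 62.87 ± 2·28.02 = [6.83, 118.91].
4.4: z = -2.09, |z| > 2 → outlier.
Every other value lies within [6.83, 118.91].

4.4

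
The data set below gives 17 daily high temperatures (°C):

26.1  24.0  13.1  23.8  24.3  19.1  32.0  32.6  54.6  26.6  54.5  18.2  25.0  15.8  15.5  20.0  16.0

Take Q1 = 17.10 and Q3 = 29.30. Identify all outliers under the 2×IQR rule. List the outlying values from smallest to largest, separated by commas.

54.5, 54.6

IQR = Q3 − Q1 = 29.30 − 17.10 = 12.20.
Lower fence = Q1 − 2·IQR = 17.10 − 24.40 = -7.30.
Upper fence = Q3 + 2·IQR = 29.30 + 24.40 = 53.70.
54.5 > 53.70 → outlier.
54.6 > 53.70 → outlier.
All remaining values lie within [-7.30, 53.70].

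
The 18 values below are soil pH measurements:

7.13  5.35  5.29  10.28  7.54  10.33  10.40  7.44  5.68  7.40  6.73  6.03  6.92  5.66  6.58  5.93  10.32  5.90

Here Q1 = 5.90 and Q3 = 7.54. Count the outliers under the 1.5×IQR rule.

IQR = 1.64; fences at 5.90 − 2.46 = 3.44 and 7.54 + 2.46 = 10.00.
Outside the cutoffs: 10.28, 10.32, 10.33, 10.40.

4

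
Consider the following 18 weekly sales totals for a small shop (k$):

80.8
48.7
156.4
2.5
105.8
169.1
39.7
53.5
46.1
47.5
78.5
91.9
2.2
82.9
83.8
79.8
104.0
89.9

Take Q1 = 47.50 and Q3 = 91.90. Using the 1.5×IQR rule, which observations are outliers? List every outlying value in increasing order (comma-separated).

169.1

IQR = Q3 − Q1 = 91.90 − 47.50 = 44.40.
Lower fence = Q1 − 1.5·IQR = 47.50 − 66.60 = -19.10.
Upper fence = Q3 + 1.5·IQR = 91.90 + 66.60 = 158.50.
169.1 > 158.50 → outlier.
All remaining values lie within [-19.10, 158.50].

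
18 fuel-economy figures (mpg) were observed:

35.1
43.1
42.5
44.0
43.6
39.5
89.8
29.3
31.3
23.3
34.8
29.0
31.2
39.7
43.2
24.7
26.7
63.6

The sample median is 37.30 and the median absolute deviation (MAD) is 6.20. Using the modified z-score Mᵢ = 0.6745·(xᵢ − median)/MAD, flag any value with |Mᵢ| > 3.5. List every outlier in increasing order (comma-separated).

89.8

|Mᵢ| > 3.5 ⇔ |xᵢ − 37.30| > 3.5·6.20/0.6745 = 32.17.
So outliers lie outside [5.13, 69.47].
89.8: M = 5.71 → outlier.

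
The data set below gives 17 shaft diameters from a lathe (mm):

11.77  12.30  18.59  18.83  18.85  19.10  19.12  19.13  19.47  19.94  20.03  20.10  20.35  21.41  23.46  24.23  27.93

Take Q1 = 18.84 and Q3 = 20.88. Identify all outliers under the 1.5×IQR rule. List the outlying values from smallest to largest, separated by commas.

IQR = Q3 − Q1 = 20.88 − 18.84 = 2.04.
Lower fence = Q1 − 1.5·IQR = 18.84 − 3.06 = 15.78.
Upper fence = Q3 + 1.5·IQR = 20.88 + 3.06 = 23.94.
11.77 < 15.78 → outlier.
12.30 < 15.78 → outlier.
24.23 > 23.94 → outlier.
27.93 > 23.94 → outlier.
All remaining values lie within [15.78, 23.94].

11.77, 12.30, 24.23, 27.93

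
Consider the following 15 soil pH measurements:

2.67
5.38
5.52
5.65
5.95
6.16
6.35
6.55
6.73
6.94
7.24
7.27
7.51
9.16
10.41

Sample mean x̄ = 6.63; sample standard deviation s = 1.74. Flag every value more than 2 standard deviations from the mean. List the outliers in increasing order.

Cutoffs at x̄ ± 2s: 6.63 ± 2·1.74 = [3.15, 10.11].
2.67: z = -2.28, |z| > 2 → outlier.
10.41: z = 2.17, |z| > 2 → outlier.
Every other value lies within [3.15, 10.11].

2.67, 10.41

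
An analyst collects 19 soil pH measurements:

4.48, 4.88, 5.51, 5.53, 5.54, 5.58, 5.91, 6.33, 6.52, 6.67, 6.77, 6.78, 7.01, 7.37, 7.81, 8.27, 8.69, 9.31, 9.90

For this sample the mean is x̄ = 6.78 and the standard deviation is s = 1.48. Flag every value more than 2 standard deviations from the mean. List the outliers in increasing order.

9.90

Cutoffs at x̄ ± 2s: 6.78 ± 2·1.48 = [3.82, 9.74].
9.90: z = 2.11, |z| > 2 → outlier.
Every other value lies within [3.82, 9.74].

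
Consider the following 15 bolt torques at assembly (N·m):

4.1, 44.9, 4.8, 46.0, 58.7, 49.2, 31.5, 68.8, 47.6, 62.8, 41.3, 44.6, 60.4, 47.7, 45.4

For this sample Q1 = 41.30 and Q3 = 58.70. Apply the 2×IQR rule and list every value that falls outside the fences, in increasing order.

IQR = Q3 − Q1 = 58.70 − 41.30 = 17.40.
Lower fence = Q1 − 2·IQR = 41.30 − 34.80 = 6.50.
Upper fence = Q3 + 2·IQR = 58.70 + 34.80 = 93.50.
4.1 < 6.50 → outlier.
4.8 < 6.50 → outlier.
All remaining values lie within [6.50, 93.50].

4.1, 4.8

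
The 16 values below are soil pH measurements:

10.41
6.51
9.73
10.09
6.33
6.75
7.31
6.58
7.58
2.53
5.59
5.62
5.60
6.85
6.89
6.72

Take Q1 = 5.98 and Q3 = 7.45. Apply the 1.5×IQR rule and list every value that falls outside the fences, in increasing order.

2.53, 9.73, 10.09, 10.41

IQR = Q3 − Q1 = 7.45 − 5.98 = 1.47.
Lower fence = Q1 − 1.5·IQR = 5.98 − 2.205 = 3.775.
Upper fence = Q3 + 1.5·IQR = 7.45 + 2.205 = 9.655.
2.53 < 3.775 → outlier.
9.73 > 9.655 → outlier.
10.09 > 9.655 → outlier.
10.41 > 9.655 → outlier.
All remaining values lie within [3.775, 9.655].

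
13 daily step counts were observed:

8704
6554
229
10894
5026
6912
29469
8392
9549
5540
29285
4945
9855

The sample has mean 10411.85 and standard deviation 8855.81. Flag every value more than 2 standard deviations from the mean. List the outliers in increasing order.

29285, 29469

Cutoffs at x̄ ± 2s: 10411.85 ± 2·8855.81 = [-7299.77, 28123.47].
29285: z = 2.13, |z| > 2 → outlier.
29469: z = 2.15, |z| > 2 → outlier.
Every other value lies within [-7299.77, 28123.47].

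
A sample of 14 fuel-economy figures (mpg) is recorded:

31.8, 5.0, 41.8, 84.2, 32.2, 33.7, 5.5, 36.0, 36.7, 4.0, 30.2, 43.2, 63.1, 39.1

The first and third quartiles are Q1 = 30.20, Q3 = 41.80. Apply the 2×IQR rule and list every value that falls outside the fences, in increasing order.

4.0, 5.0, 5.5, 84.2

IQR = Q3 − Q1 = 41.80 − 30.20 = 11.60.
Lower fence = Q1 − 2·IQR = 30.20 − 23.20 = 7.00.
Upper fence = Q3 + 2·IQR = 41.80 + 23.20 = 65.00.
4.0 < 7.00 → outlier.
5.0 < 7.00 → outlier.
5.5 < 7.00 → outlier.
84.2 > 65.00 → outlier.
All remaining values lie within [7.00, 65.00].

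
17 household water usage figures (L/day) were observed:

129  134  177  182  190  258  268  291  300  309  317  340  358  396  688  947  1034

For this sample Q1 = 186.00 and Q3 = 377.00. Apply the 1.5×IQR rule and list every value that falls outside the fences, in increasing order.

IQR = Q3 − Q1 = 377.00 − 186.00 = 191.00.
Lower fence = Q1 − 1.5·IQR = 186.00 − 286.50 = -100.50.
Upper fence = Q3 + 1.5·IQR = 377.00 + 286.50 = 663.50.
688 > 663.50 → outlier.
947 > 663.50 → outlier.
1034 > 663.50 → outlier.
All remaining values lie within [-100.50, 663.50].

688, 947, 1034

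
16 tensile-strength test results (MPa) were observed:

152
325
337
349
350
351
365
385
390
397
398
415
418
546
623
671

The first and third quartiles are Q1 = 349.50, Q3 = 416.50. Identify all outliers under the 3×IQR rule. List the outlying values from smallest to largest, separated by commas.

623, 671

IQR = Q3 − Q1 = 416.50 − 349.50 = 67.00.
Lower fence = Q1 − 3·IQR = 349.50 − 201.00 = 148.50.
Upper fence = Q3 + 3·IQR = 416.50 + 201.00 = 617.50.
623 > 617.50 → outlier.
671 > 617.50 → outlier.
All remaining values lie within [148.50, 617.50].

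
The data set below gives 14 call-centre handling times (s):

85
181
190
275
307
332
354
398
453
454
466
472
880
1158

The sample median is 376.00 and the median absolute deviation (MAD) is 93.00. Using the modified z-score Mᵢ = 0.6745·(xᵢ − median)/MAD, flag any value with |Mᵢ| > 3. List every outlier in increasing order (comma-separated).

880, 1158

|Mᵢ| > 3 ⇔ |xᵢ − 376.00| > 3·93.00/0.6745 = 413.64.
So outliers lie outside [-37.64, 789.64].
880: M = 3.66 → outlier.
1158: M = 5.67 → outlier.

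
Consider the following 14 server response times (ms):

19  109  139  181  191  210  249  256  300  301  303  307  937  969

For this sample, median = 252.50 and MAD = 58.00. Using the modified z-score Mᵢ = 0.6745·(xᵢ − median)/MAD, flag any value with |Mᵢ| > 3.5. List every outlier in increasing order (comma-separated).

|Mᵢ| > 3.5 ⇔ |xᵢ − 252.50| > 3.5·58.00/0.6745 = 300.96.
So outliers lie outside [-48.46, 553.46].
937: M = 7.96 → outlier.
969: M = 8.33 → outlier.

937, 969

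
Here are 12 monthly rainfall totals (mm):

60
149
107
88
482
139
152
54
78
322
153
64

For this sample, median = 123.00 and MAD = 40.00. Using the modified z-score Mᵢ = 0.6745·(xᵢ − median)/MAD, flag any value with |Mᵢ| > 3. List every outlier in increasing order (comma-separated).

322, 482

|Mᵢ| > 3 ⇔ |xᵢ − 123.00| > 3·40.00/0.6745 = 177.91.
So outliers lie outside [-54.91, 300.91].
322: M = 3.36 → outlier.
482: M = 6.05 → outlier.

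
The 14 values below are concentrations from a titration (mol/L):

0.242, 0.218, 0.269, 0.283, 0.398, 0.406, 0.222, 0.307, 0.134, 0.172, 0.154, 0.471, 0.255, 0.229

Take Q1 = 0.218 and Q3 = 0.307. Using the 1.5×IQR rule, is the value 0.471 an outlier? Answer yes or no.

yes

IQR = Q3 − Q1 = 0.307 − 0.218 = 0.089.
Lower fence = Q1 − 1.5·IQR = 0.218 − 0.1335 = 0.0845.
Upper fence = Q3 + 1.5·IQR = 0.307 + 0.1335 = 0.4405.
0.471 lies above the upper fence.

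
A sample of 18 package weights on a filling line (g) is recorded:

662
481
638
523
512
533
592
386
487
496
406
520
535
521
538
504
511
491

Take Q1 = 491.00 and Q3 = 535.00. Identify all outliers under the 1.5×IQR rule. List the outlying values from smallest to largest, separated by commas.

386, 406, 638, 662

IQR = Q3 − Q1 = 535.00 − 491.00 = 44.00.
Lower fence = Q1 − 1.5·IQR = 491.00 − 66.00 = 425.00.
Upper fence = Q3 + 1.5·IQR = 535.00 + 66.00 = 601.00.
386 < 425.00 → outlier.
406 < 425.00 → outlier.
638 > 601.00 → outlier.
662 > 601.00 → outlier.
All remaining values lie within [425.00, 601.00].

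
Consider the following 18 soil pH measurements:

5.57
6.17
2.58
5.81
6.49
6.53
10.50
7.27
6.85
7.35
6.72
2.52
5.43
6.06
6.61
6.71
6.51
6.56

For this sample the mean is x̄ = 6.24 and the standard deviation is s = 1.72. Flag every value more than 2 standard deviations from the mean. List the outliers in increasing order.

2.52, 2.58, 10.50

Cutoffs at x̄ ± 2s: 6.24 ± 2·1.72 = [2.80, 9.68].
2.52: z = -2.16, |z| > 2 → outlier.
2.58: z = -2.13, |z| > 2 → outlier.
10.50: z = 2.48, |z| > 2 → outlier.
Every other value lies within [2.80, 9.68].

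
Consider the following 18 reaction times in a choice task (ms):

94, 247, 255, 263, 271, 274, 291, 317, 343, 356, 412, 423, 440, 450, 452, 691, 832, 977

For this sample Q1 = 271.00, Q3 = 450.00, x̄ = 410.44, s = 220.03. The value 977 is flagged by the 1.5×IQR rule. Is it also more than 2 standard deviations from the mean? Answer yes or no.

z = (977 − 410.44) / 220.03 = 2.57.
|z| = 2.57 > 2.

yes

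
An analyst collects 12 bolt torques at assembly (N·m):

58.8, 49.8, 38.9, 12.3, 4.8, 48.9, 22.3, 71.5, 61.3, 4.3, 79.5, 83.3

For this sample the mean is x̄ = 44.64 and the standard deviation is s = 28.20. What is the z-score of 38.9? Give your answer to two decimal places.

-0.20

z = (38.9 − 44.64) / 28.20 = -0.20.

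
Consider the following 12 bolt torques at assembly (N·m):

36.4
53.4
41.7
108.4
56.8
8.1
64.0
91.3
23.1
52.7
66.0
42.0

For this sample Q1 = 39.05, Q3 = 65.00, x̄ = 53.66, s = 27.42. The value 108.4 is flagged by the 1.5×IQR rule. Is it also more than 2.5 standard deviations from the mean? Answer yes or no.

no

z = (108.4 − 53.66) / 27.42 = 2.00.
|z| = 2.00 ≤ 2.5.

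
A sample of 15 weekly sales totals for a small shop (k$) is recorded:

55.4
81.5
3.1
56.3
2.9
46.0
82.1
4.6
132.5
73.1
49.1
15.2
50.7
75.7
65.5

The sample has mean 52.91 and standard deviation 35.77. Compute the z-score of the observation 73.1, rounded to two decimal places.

z = (73.1 − 52.91) / 35.77 = 0.56.

0.56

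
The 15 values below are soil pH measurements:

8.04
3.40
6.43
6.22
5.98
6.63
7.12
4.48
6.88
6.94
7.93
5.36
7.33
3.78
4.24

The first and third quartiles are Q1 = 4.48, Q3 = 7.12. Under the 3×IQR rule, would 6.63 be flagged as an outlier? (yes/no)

no

IQR = Q3 − Q1 = 7.12 − 4.48 = 2.64.
Lower fence = Q1 − 3·IQR = 4.48 − 7.92 = -3.44.
Upper fence = Q3 + 3·IQR = 7.12 + 7.92 = 15.04.
6.63 lies within [-3.44, 15.04].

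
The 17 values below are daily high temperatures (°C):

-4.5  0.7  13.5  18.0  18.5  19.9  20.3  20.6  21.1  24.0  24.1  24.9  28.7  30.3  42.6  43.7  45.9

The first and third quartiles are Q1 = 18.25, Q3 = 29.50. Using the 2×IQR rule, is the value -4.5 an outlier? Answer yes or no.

IQR = Q3 − Q1 = 29.50 − 18.25 = 11.25.
Lower fence = Q1 − 2·IQR = 18.25 − 22.50 = -4.25.
Upper fence = Q3 + 2·IQR = 29.50 + 22.50 = 52.00.
-4.5 lies below the lower fence.

yes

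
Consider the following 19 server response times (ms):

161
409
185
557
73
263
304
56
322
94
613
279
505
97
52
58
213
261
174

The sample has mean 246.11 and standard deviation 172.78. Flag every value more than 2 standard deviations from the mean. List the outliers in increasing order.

613

Cutoffs at x̄ ± 2s: 246.11 ± 2·172.78 = [-99.45, 591.67].
613: z = 2.12, |z| > 2 → outlier.
Every other value lies within [-99.45, 591.67].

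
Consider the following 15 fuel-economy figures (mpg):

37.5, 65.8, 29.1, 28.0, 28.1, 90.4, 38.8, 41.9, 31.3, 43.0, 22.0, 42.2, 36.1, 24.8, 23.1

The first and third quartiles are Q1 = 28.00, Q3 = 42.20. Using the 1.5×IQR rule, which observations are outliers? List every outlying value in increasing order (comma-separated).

65.8, 90.4

IQR = Q3 − Q1 = 42.20 − 28.00 = 14.20.
Lower fence = Q1 − 1.5·IQR = 28.00 − 21.30 = 6.70.
Upper fence = Q3 + 1.5·IQR = 42.20 + 21.30 = 63.50.
65.8 > 63.50 → outlier.
90.4 > 63.50 → outlier.
All remaining values lie within [6.70, 63.50].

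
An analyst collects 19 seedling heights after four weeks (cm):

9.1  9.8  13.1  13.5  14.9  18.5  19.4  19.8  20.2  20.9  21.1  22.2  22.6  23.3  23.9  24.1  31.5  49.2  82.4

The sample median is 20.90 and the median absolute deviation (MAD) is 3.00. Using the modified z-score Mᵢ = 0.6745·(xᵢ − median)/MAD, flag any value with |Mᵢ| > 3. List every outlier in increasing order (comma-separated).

49.2, 82.4

|Mᵢ| > 3 ⇔ |xᵢ − 20.90| > 3·3.00/0.6745 = 13.34.
So outliers lie outside [7.56, 34.24].
49.2: M = 6.36 → outlier.
82.4: M = 13.83 → outlier.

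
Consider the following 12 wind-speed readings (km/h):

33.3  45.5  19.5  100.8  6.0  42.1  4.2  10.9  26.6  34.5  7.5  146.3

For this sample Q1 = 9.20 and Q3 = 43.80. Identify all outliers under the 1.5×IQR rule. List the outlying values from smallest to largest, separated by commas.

100.8, 146.3

IQR = Q3 − Q1 = 43.80 − 9.20 = 34.60.
Lower fence = Q1 − 1.5·IQR = 9.20 − 51.90 = -42.70.
Upper fence = Q3 + 1.5·IQR = 43.80 + 51.90 = 95.70.
100.8 > 95.70 → outlier.
146.3 > 95.70 → outlier.
All remaining values lie within [-42.70, 95.70].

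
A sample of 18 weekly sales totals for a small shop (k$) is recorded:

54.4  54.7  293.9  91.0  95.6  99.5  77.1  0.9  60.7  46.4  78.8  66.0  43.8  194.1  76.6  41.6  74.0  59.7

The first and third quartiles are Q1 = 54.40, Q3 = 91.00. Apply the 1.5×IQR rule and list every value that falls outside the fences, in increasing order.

IQR = Q3 − Q1 = 91.00 − 54.40 = 36.60.
Lower fence = Q1 − 1.5·IQR = 54.40 − 54.90 = -0.50.
Upper fence = Q3 + 1.5·IQR = 91.00 + 54.90 = 145.90.
194.1 > 145.90 → outlier.
293.9 > 145.90 → outlier.
All remaining values lie within [-0.50, 145.90].

194.1, 293.9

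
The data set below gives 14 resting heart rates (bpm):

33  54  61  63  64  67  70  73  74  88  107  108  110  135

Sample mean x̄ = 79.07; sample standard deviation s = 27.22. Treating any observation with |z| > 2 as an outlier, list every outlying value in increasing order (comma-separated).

Cutoffs at x̄ ± 2s: 79.07 ± 2·27.22 = [24.63, 133.51].
135: z = 2.05, |z| > 2 → outlier.
Every other value lies within [24.63, 133.51].

135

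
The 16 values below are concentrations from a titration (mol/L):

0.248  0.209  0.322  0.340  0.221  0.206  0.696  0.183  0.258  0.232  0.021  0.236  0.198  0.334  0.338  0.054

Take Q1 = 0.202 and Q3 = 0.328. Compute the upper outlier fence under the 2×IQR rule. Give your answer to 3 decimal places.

IQR = Q3 − Q1 = 0.328 − 0.202 = 0.126.
Lower fence = Q1 − 2·IQR = 0.202 − 0.252 = -0.050.
Upper fence = Q3 + 2·IQR = 0.328 + 0.252 = 0.580.

0.580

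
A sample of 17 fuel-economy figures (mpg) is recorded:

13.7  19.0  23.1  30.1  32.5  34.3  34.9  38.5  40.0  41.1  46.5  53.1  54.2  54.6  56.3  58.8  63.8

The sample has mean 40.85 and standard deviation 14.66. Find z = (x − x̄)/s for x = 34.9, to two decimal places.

z = (34.9 − 40.85) / 14.66 = -0.41.

-0.41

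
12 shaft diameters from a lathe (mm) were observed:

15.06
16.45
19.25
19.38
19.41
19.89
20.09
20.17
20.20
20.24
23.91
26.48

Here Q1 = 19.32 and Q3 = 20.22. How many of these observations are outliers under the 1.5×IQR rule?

IQR = 0.90; fences at 19.32 − 1.35 = 17.97 and 20.22 + 1.35 = 21.57.
Outside the cutoffs: 15.06, 16.45, 23.91, 26.48.

4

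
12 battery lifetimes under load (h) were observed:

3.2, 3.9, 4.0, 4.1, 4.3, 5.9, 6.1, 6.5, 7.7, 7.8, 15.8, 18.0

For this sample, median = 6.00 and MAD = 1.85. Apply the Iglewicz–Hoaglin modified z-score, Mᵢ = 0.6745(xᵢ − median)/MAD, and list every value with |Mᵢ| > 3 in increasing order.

15.8, 18.0

|Mᵢ| > 3 ⇔ |xᵢ − 6.00| > 3·1.85/0.6745 = 8.23.
So outliers lie outside [-2.23, 14.23].
15.8: M = 3.57 → outlier.
18.0: M = 4.38 → outlier.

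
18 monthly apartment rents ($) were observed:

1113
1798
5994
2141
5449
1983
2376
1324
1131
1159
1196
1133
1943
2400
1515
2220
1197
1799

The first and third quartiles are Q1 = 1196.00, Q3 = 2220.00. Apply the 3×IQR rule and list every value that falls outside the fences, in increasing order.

5449, 5994

IQR = Q3 − Q1 = 2220.00 − 1196.00 = 1024.00.
Lower fence = Q1 − 3·IQR = 1196.00 − 3072.00 = -1876.00.
Upper fence = Q3 + 3·IQR = 2220.00 + 3072.00 = 5292.00.
5449 > 5292.00 → outlier.
5994 > 5292.00 → outlier.
All remaining values lie within [-1876.00, 5292.00].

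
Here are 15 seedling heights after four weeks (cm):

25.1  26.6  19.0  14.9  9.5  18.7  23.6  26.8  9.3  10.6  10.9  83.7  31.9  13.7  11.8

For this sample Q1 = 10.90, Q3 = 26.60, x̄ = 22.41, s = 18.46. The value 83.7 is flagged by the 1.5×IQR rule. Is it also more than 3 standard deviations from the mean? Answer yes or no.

z = (83.7 − 22.41) / 18.46 = 3.32.
|z| = 3.32 > 3.

yes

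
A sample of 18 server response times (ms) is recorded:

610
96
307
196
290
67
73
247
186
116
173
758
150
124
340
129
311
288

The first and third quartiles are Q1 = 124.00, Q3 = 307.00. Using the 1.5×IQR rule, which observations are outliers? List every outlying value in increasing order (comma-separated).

IQR = Q3 − Q1 = 307.00 − 124.00 = 183.00.
Lower fence = Q1 − 1.5·IQR = 124.00 − 274.50 = -150.50.
Upper fence = Q3 + 1.5·IQR = 307.00 + 274.50 = 581.50.
610 > 581.50 → outlier.
758 > 581.50 → outlier.
All remaining values lie within [-150.50, 581.50].

610, 758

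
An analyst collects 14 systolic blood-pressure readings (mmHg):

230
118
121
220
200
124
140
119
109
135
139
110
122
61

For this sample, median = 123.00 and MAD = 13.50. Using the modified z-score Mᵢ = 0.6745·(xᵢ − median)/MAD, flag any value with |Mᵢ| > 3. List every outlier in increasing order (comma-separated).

61, 200, 220, 230

|Mᵢ| > 3 ⇔ |xᵢ − 123.00| > 3·13.50/0.6745 = 60.04.
So outliers lie outside [62.96, 183.04].
61: M = -3.10 → outlier.
200: M = 3.85 → outlier.
220: M = 4.85 → outlier.
230: M = 5.35 → outlier.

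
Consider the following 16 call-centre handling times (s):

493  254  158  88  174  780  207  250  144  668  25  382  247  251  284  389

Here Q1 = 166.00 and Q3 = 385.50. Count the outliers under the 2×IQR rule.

IQR = 219.50; fences at 166.00 − 439.00 = -273.00 and 385.50 + 439.00 = 824.50.
Every value lies within the cutoffs.

0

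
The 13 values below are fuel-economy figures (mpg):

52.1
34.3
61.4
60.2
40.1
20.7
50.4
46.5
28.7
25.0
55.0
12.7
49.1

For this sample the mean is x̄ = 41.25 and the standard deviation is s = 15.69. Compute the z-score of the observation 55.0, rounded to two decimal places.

0.88

z = (55.0 − 41.25) / 15.69 = 0.88.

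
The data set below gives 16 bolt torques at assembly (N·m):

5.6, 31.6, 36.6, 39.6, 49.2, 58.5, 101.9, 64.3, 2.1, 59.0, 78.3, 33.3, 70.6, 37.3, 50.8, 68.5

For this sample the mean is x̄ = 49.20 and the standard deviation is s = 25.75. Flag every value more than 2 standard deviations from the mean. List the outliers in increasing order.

Cutoffs at x̄ ± 2s: 49.20 ± 2·25.75 = [-2.30, 100.70].
101.9: z = 2.05, |z| > 2 → outlier.
Every other value lies within [-2.30, 100.70].

101.9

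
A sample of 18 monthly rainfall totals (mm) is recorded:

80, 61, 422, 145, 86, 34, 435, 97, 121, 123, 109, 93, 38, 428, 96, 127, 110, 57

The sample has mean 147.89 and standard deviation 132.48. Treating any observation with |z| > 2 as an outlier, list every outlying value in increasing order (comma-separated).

422, 428, 435

Cutoffs at x̄ ± 2s: 147.89 ± 2·132.48 = [-117.07, 412.85].
422: z = 2.07, |z| > 2 → outlier.
428: z = 2.11, |z| > 2 → outlier.
435: z = 2.17, |z| > 2 → outlier.
Every other value lies within [-117.07, 412.85].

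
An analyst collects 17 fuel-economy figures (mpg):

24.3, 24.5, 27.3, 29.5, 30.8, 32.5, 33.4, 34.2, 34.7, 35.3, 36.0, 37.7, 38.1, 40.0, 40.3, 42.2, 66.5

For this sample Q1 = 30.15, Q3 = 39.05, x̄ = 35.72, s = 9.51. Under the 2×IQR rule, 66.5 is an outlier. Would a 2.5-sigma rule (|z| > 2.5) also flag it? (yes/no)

z = (66.5 − 35.72) / 9.51 = 3.24.
|z| = 3.24 > 2.5.

yes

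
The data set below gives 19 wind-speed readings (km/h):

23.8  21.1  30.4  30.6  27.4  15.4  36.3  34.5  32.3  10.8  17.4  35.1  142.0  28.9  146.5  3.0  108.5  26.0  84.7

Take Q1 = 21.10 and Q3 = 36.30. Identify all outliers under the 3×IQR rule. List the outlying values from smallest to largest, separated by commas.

IQR = Q3 − Q1 = 36.30 − 21.10 = 15.20.
Lower fence = Q1 − 3·IQR = 21.10 − 45.60 = -24.50.
Upper fence = Q3 + 3·IQR = 36.30 + 45.60 = 81.90.
84.7 > 81.90 → outlier.
108.5 > 81.90 → outlier.
142.0 > 81.90 → outlier.
146.5 > 81.90 → outlier.
All remaining values lie within [-24.50, 81.90].

84.7, 108.5, 142.0, 146.5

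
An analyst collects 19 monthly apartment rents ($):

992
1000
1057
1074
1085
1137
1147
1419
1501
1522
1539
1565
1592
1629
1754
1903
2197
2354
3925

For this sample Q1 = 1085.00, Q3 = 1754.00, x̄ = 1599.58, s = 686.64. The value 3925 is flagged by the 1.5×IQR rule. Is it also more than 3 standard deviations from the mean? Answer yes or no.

yes

z = (3925 − 1599.58) / 686.64 = 3.39.
|z| = 3.39 > 3.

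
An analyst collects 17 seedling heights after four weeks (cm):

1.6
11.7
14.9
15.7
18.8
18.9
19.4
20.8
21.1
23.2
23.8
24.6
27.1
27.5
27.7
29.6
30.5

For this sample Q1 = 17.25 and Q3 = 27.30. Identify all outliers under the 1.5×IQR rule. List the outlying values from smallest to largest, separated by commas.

1.6

IQR = Q3 − Q1 = 27.30 − 17.25 = 10.05.
Lower fence = Q1 − 1.5·IQR = 17.25 − 15.075 = 2.175.
Upper fence = Q3 + 1.5·IQR = 27.30 + 15.075 = 42.375.
1.6 < 2.175 → outlier.
All remaining values lie within [2.175, 42.375].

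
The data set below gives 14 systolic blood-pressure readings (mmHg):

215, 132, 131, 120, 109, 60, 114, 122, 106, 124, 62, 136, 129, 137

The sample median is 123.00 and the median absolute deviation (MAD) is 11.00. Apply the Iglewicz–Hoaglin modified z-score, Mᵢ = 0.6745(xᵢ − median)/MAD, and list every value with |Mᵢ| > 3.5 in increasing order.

|Mᵢ| > 3.5 ⇔ |xᵢ − 123.00| > 3.5·11.00/0.6745 = 57.08.
So outliers lie outside [65.92, 180.08].
60: M = -3.86 → outlier.
62: M = -3.74 → outlier.
215: M = 5.64 → outlier.

60, 62, 215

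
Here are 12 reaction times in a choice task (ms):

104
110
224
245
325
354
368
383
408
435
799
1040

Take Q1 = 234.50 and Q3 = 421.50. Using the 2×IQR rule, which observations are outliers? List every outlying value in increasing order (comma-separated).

799, 1040

IQR = Q3 − Q1 = 421.50 − 234.50 = 187.00.
Lower fence = Q1 − 2·IQR = 234.50 − 374.00 = -139.50.
Upper fence = Q3 + 2·IQR = 421.50 + 374.00 = 795.50.
799 > 795.50 → outlier.
1040 > 795.50 → outlier.
All remaining values lie within [-139.50, 795.50].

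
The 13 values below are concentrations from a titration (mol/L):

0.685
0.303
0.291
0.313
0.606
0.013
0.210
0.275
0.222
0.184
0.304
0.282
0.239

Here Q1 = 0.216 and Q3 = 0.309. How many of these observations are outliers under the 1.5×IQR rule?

IQR = 0.093; fences at 0.216 − 0.1395 = 0.0765 and 0.309 + 0.1395 = 0.4485.
Outside the cutoffs: 0.013, 0.606, 0.685.

3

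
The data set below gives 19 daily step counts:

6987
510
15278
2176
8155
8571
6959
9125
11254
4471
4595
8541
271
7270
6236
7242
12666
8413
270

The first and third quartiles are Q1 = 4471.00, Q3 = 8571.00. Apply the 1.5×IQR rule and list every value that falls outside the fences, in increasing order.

IQR = Q3 − Q1 = 8571.00 − 4471.00 = 4100.00.
Lower fence = Q1 − 1.5·IQR = 4471.00 − 6150.00 = -1679.00.
Upper fence = Q3 + 1.5·IQR = 8571.00 + 6150.00 = 14721.00.
15278 > 14721.00 → outlier.
All remaining values lie within [-1679.00, 14721.00].

15278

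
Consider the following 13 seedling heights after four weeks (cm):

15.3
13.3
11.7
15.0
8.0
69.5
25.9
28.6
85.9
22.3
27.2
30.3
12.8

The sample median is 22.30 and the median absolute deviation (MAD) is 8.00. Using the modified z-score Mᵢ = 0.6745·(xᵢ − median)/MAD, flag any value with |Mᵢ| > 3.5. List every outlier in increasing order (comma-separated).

|Mᵢ| > 3.5 ⇔ |xᵢ − 22.30| > 3.5·8.00/0.6745 = 41.51.
So outliers lie outside [-19.21, 63.81].
69.5: M = 3.98 → outlier.
85.9: M = 5.36 → outlier.

69.5, 85.9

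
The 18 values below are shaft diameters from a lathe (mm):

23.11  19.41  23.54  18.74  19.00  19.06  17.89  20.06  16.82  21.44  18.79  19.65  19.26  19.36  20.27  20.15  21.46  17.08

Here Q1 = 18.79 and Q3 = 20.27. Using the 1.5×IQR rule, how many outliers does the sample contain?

IQR = 1.48; fences at 18.79 − 2.22 = 16.57 and 20.27 + 2.22 = 22.49.
Outside the cutoffs: 23.11, 23.54.

2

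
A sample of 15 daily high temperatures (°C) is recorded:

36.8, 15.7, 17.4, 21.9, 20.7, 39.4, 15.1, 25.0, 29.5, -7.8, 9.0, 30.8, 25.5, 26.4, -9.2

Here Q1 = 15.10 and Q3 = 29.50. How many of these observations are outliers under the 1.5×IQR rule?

IQR = 14.40; fences at 15.10 − 21.60 = -6.50 and 29.50 + 21.60 = 51.10.
Outside the cutoffs: -9.2, -7.8.

2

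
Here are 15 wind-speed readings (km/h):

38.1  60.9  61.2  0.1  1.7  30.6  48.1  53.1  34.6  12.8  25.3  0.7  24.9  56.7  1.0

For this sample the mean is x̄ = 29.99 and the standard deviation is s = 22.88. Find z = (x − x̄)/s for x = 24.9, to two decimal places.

-0.22

z = (24.9 − 29.99) / 22.88 = -0.22.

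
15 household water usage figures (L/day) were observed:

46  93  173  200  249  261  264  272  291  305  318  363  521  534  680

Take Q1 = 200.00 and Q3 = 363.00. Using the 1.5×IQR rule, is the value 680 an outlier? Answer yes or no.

IQR = Q3 − Q1 = 363.00 − 200.00 = 163.00.
Lower fence = Q1 − 1.5·IQR = 200.00 − 244.50 = -44.50.
Upper fence = Q3 + 1.5·IQR = 363.00 + 244.50 = 607.50.
680 lies above the upper fence.

yes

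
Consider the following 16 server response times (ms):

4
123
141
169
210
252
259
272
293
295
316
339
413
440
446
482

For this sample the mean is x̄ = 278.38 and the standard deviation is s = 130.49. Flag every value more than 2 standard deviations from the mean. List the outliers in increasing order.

4

Cutoffs at x̄ ± 2s: 278.38 ± 2·130.49 = [17.40, 539.36].
4: z = -2.10, |z| > 2 → outlier.
Every other value lies within [17.40, 539.36].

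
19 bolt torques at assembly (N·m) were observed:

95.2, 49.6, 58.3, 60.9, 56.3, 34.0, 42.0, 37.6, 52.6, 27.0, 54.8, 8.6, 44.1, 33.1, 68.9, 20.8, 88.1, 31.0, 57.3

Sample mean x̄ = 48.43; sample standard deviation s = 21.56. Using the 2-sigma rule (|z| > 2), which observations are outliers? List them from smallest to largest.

Cutoffs at x̄ ± 2s: 48.43 ± 2·21.56 = [5.31, 91.55].
95.2: z = 2.17, |z| > 2 → outlier.
Every other value lies within [5.31, 91.55].

95.2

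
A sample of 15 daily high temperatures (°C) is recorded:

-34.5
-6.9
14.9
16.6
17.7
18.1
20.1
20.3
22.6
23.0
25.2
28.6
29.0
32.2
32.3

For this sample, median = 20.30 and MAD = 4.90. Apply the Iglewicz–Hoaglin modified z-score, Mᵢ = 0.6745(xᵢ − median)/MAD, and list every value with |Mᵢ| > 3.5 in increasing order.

-34.5, -6.9

|Mᵢ| > 3.5 ⇔ |xᵢ − 20.30| > 3.5·4.90/0.6745 = 25.43.
So outliers lie outside [-5.13, 45.73].
-34.5: M = -7.54 → outlier.
-6.9: M = -3.74 → outlier.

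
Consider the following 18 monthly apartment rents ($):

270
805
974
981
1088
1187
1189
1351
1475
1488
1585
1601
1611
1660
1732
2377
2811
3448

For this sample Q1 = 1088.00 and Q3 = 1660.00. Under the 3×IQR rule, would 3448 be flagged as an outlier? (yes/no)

IQR = Q3 − Q1 = 1660.00 − 1088.00 = 572.00.
Lower fence = Q1 − 3·IQR = 1088.00 − 1716.00 = -628.00.
Upper fence = Q3 + 3·IQR = 1660.00 + 1716.00 = 3376.00.
3448 lies above the upper fence.

yes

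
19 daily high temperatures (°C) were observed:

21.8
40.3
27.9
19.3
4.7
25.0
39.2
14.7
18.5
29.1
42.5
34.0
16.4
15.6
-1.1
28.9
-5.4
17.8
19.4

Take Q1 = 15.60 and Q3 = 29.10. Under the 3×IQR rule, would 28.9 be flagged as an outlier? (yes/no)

IQR = Q3 − Q1 = 29.10 − 15.60 = 13.50.
Lower fence = Q1 − 3·IQR = 15.60 − 40.50 = -24.90.
Upper fence = Q3 + 3·IQR = 29.10 + 40.50 = 69.60.
28.9 lies within [-24.90, 69.60].

no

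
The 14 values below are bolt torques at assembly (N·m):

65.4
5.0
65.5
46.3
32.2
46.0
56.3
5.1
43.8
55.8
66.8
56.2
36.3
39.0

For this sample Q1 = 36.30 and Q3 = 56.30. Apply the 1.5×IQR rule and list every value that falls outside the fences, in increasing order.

IQR = Q3 − Q1 = 56.30 − 36.30 = 20.00.
Lower fence = Q1 − 1.5·IQR = 36.30 − 30.00 = 6.30.
Upper fence = Q3 + 1.5·IQR = 56.30 + 30.00 = 86.30.
5.0 < 6.30 → outlier.
5.1 < 6.30 → outlier.
All remaining values lie within [6.30, 86.30].

5.0, 5.1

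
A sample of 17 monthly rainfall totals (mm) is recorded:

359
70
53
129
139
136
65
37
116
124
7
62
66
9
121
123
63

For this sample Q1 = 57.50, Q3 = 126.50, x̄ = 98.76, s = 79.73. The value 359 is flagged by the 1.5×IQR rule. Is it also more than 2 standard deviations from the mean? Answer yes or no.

yes

z = (359 − 98.76) / 79.73 = 3.26.
|z| = 3.26 > 2.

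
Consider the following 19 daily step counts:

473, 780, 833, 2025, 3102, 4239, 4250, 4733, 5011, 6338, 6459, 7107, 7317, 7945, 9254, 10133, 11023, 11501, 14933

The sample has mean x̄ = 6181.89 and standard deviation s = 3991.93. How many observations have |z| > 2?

1

Cutoffs: x̄ ± 2s = [-1801.97, 14165.75].
Outside the cutoffs: 14933.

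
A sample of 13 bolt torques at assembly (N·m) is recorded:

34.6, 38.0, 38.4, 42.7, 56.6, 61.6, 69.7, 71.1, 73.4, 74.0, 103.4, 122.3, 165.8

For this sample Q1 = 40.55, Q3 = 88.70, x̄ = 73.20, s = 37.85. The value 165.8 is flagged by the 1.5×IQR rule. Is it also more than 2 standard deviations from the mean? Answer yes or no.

z = (165.8 − 73.20) / 37.85 = 2.45.
|z| = 2.45 > 2.

yes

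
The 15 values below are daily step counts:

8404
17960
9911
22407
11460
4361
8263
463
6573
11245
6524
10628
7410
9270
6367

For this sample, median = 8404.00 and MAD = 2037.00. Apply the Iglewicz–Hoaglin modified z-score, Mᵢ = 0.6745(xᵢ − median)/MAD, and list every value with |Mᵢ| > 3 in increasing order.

17960, 22407

|Mᵢ| > 3 ⇔ |xᵢ − 8404.00| > 3·2037.00/0.6745 = 9060.04.
So outliers lie outside [-656.04, 17464.04].
17960: M = 3.16 → outlier.
22407: M = 4.64 → outlier.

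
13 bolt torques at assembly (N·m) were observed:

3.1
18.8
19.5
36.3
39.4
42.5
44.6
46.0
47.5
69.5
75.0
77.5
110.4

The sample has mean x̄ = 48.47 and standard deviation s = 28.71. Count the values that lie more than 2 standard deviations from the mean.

Cutoffs: x̄ ± 2s = [-8.95, 105.89].
Outside the cutoffs: 110.4.

1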